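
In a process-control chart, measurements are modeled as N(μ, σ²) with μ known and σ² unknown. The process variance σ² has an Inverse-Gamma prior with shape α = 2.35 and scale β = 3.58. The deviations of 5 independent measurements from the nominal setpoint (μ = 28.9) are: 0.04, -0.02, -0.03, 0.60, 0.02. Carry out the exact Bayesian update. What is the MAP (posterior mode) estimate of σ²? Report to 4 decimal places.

With known mean μ and an Inverse-Gamma(α, β) prior on σ², the Normal likelihood is conjugate: posterior is Inv-Gamma(α + n/2, β + Σ(xᵢ−μ)²/2).
Σ(xᵢ−μ)² = (0.04)² + (-0.02)² + (-0.03)² + (0.60)² + (0.02)² = 0.3633.
Posterior: Inv-Gamma(2.35 + 5/2, 3.58 + 0.3633/2) = Inv-Gamma(4.85, 3.76165).
Mode = β/(α+1) = 3.76165/5.85 = 0.6430.

0.6430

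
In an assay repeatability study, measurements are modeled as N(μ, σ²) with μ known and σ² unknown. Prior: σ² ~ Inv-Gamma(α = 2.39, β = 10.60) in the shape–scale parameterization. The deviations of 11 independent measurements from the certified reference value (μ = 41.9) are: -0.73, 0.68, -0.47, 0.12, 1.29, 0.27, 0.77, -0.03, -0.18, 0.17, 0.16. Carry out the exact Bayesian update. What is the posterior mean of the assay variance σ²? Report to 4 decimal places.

With known mean μ and an Inverse-Gamma(α, β) prior on σ², the Normal likelihood is conjugate: posterior is Inv-Gamma(α + n/2, β + Σ(xᵢ−μ)²/2).
Σ(xᵢ−μ)² = (-0.73)² + (0.68)² + (-0.47)² + (0.12)² + (1.29)² + (0.27)² + (0.77)² + (-0.03)² + (-0.18)² + (0.17)² + (0.16)² = 3.6483.
Posterior: Inv-Gamma(2.39 + 11/2, 10.60 + 3.6483/2) = Inv-Gamma(7.89, 12.42415).
E[σ²|data] = β/(α−1) = 12.42415/6.89 = 1.8032.

1.8032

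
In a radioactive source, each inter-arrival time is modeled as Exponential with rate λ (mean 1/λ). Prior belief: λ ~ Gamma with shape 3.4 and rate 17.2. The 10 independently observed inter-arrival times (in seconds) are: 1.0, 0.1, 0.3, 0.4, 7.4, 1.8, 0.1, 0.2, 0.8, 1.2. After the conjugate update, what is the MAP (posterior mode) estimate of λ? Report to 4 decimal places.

0.4066

With a Gamma(shape α, rate β) prior on the exponential rate λ, the posterior after n observations with total T = Σxᵢ is Gamma(α+n, β+T).
Sum of observations T = 13.3 seconds; n = 10.
Posterior: Gamma(3.4+10, 17.2+13.3) = Gamma(13.4, 30.5).
Mode = (α−1)/β = 0.4066.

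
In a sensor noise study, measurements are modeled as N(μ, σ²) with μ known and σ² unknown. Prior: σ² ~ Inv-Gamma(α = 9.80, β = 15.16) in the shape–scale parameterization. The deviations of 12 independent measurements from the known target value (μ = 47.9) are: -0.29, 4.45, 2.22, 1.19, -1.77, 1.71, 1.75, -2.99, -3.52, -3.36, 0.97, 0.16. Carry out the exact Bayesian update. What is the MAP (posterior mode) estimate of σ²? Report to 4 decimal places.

With known mean μ and an Inverse-Gamma(α, β) prior on σ², the Normal likelihood is conjugate: posterior is Inv-Gamma(α + n/2, β + Σ(xᵢ−μ)²/2).
Σ(xᵢ−μ)² = (-0.29)² + (4.45)² + (2.22)² + (1.19)² + (-1.77)² + (1.71)² + (1.75)² + (-2.99)² + (-3.52)² + (-3.36)² + (0.97)² + (0.16)² = 68.9372.
Posterior: Inv-Gamma(9.80 + 12/2, 15.16 + 68.9372/2) = Inv-Gamma(15.80, 49.62860).
Mode = β/(α+1) = 49.62860/16.80 = 2.9541.

2.9541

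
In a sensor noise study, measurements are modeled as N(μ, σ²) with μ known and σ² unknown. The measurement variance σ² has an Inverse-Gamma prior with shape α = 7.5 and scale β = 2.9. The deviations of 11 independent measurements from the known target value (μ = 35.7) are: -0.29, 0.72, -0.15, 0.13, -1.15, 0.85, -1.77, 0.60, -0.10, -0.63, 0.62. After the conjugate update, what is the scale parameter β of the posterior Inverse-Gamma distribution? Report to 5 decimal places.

With known mean μ and an Inverse-Gamma(α, β) prior on σ², the Normal likelihood is conjugate: posterior is Inv-Gamma(α + n/2, β + Σ(xᵢ−μ)²/2).
Σ(xᵢ−μ)² = (-0.29)² + (0.72)² + (-0.15)² + (0.13)² + (-1.15)² + (0.85)² + (-1.77)² + (0.60)² + (-0.10)² + (-0.63)² + (0.62)² = 6.9711.
Posterior: Inv-Gamma(7.5 + 11/2, 2.9 + 6.9711/2) = Inv-Gamma(13.00, 6.38555).
Posterior β = 6.38555.

6.38555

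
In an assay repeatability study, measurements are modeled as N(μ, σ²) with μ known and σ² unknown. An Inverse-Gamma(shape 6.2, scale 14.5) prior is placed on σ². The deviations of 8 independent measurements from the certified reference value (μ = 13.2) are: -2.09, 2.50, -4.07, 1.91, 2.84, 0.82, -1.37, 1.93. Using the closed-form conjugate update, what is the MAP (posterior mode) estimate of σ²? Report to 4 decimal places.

3.3112

With known mean μ and an Inverse-Gamma(α, β) prior on σ², the Normal likelihood is conjugate: posterior is Inv-Gamma(α + n/2, β + Σ(xᵢ−μ)²/2).
Σ(xᵢ−μ)² = (-2.09)² + (2.50)² + (-4.07)² + (1.91)² + (2.84)² + (0.82)² + (-1.37)² + (1.93)² = 45.1709.
Posterior: Inv-Gamma(6.2 + 8/2, 14.5 + 45.1709/2) = Inv-Gamma(10.20, 37.08545).
Mode = β/(α+1) = 37.08545/11.20 = 3.3112.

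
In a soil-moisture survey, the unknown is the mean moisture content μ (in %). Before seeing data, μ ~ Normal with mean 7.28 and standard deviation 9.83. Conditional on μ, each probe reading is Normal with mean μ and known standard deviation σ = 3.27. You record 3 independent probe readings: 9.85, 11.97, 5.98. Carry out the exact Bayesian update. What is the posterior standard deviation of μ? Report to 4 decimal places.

For Normal data with known variance σ², a Normal(μ₀, σ₀²) prior on μ is conjugate. Posterior precision = 1/σ₀² + n/σ²; posterior mean is the precision-weighted average of μ₀ and x̄.
σ₀² = 9.83² = 96.6289, σ² = 3.27² = 10.6929; σ² + n·σ₀² = 10.6929 + 3·96.6289 = 300.5796.
Posterior precision = 1/σ₀² + n/σ² = 1/96.6289 + 3/10.6929 = (σ² + n·σ₀²)/(σ₀²σ²) = 300.5796/(96.6289·10.6929); posterior variance σₙ² = σ₀²σ²/(σ² + n·σ₀²) = 96.6289·10.6929/300.5796 = 3.437503.
Posterior SD = √σₙ² = √(96.6289·10.6929/300.5796) = 1.8541.

1.8541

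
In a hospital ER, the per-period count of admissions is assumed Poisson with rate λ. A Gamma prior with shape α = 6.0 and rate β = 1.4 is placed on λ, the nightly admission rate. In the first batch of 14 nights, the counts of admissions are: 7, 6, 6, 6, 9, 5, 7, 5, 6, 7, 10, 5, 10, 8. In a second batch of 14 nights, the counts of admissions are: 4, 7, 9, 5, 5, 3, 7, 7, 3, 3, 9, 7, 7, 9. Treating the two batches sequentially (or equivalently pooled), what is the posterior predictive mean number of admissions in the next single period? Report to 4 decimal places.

With a Gamma(shape α, rate β) prior, the Poisson likelihood is conjugate: the posterior is Gamma(α + ΣXᵢ, β + n).
Batch 1: sum of counts S = 97 over n = 14 nights.
After batch 1: Gamma(α+S, β+n) = Gamma(6.0+97, 1.4+14) = Gamma(103.0, 15.4).
Batch 2: sum of counts S = 85 over n = 14 nights.
After batch 2: Gamma(α+S, β+n) = Gamma(103.0+85, 15.4+14) = Gamma(188.0, 29.4).
The predictive distribution for one future period is NegBinom with mean α/β = 6.3946.

6.3946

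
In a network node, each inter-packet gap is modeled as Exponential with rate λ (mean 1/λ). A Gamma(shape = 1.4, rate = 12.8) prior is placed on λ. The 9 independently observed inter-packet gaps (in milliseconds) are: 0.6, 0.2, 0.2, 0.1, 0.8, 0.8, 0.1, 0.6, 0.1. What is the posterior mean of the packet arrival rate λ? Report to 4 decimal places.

0.6380

With a Gamma(shape α, rate β) prior on the exponential rate λ, the posterior after n observations with total T = Σxᵢ is Gamma(α+n, β+T).
Sum of observations T = 3.5 milliseconds; n = 9.
Posterior: Gamma(1.4+9, 12.8+3.5) = Gamma(10.4, 16.3).
Posterior mean of λ = α/β = 10.4/16.3 = 0.6380.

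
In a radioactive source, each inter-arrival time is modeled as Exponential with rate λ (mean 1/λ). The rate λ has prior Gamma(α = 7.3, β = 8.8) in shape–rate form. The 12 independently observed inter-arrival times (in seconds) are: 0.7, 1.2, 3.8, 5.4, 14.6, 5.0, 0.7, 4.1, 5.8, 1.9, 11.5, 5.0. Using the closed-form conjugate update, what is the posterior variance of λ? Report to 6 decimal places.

0.004113

With a Gamma(shape α, rate β) prior on the exponential rate λ, the posterior after n observations with total T = Σxᵢ is Gamma(α+n, β+T).
Sum of observations T = 59.7 seconds; n = 12.
Posterior: Gamma(7.3+12, 8.8+59.7) = Gamma(19.3, 68.5).
Var = α/β² = 0.004113.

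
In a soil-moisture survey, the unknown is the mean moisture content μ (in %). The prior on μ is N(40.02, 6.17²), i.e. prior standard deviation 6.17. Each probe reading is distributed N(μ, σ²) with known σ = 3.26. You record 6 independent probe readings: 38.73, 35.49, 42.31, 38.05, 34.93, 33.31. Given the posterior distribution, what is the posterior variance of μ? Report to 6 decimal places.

1.692517

For Normal data with known variance σ², a Normal(μ₀, σ₀²) prior on μ is conjugate. Posterior precision = 1/σ₀² + n/σ²; posterior mean is the precision-weighted average of μ₀ and x̄.
σ₀² = 6.17² = 38.0689, σ² = 3.26² = 10.6276; σ² + n·σ₀² = 10.6276 + 6·38.0689 = 239.041.
Posterior precision = 1/σ₀² + n/σ² = 1/38.0689 + 6/10.6276 = (σ² + n·σ₀²)/(σ₀²σ²) = 239.041/(38.0689·10.6276); posterior variance σₙ² = σ₀²σ²/(σ² + n·σ₀²) = 38.0689·10.6276/239.041 = 1.692517.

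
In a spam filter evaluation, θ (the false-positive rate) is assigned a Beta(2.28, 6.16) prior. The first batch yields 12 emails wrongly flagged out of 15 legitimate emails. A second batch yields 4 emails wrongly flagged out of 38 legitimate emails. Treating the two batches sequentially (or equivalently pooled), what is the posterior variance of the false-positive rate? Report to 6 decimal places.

The Beta prior is conjugate to a Binomial/Bernoulli likelihood; the update adds successes to α and failures to β.
After batch 1: Beta(2.28+12, 6.16+3) = Beta(14.28, 9.16).
After batch 2: Beta(14.28+4, 9.16+34) = Beta(18.28, 43.16).
Var = αβ/((α+β)²(α+β+1)) = 18.28·43.16/(61.44²·62.44) = 0.003347.

0.003347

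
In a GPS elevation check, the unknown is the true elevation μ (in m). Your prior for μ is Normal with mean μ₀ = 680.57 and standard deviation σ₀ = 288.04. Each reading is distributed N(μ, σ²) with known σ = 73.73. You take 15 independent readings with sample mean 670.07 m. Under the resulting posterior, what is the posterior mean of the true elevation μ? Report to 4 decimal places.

For Normal data with known variance σ², a Normal(μ₀, σ₀²) prior on μ is conjugate. Posterior precision = 1/σ₀² + n/σ²; posterior mean is the precision-weighted average of μ₀ and x̄.
n·x̄ = 15·670.07 = 10051.05.
σ₀² = 288.04² = 82967.0416, σ² = 73.73² = 5436.1129; σ² + n·σ₀² = 5436.1129 + 15·82967.0416 = 1249941.7369.
Posterior mean = (μ₀/σ₀² + n·x̄/σ²)/(1/σ₀² + n/σ²) = (σ²·μ₀ + σ₀²·n·x̄)/(σ² + n·σ₀²) = (5436.1129·680.57 + 82967.0416·10051.05)/1249941.7369 = 837605538.830033/1249941.7369 = 670.1157.

670.1157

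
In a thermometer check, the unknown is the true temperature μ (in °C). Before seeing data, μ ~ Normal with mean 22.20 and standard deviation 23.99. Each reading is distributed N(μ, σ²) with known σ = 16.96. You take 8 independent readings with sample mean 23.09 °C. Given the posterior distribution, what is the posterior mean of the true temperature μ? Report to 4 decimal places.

For Normal data with known variance σ², a Normal(μ₀, σ₀²) prior on μ is conjugate. Posterior precision = 1/σ₀² + n/σ²; posterior mean is the precision-weighted average of μ₀ and x̄.
n·x̄ = 8·23.09 = 184.72.
σ₀² = 23.99² = 575.5201, σ² = 16.96² = 287.6416; σ² + n·σ₀² = 287.6416 + 8·575.5201 = 4891.8024.
Posterior mean = (μ₀/σ₀² + n·x̄/σ²)/(1/σ₀² + n/σ²) = (σ²·μ₀ + σ₀²·n·x̄)/(σ² + n·σ₀²) = (287.6416·22.20 + 575.5201·184.72)/4891.8024 = 112695.716392/4891.8024 = 23.0377.

23.0377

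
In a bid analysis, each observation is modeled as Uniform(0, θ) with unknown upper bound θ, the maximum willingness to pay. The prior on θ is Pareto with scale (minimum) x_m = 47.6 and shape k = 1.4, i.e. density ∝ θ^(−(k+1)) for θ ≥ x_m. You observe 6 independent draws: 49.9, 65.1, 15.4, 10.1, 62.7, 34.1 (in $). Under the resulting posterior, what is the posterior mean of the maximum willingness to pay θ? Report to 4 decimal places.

75.2719

A Pareto(scale x_m, shape k) prior on the upper bound θ of Uniform(0, θ) is conjugate: posterior is Pareto(max(x_m, max xᵢ), k + n).
Sample maximum = 65.1; prior scale x_m = 47.6 → posterior scale = max = 65.1.
Posterior shape = 1.4 + 6 = 7.4.
E[θ|data] = k·x_m/(k−1) = 7.4·65.1/6.4 = 75.2719.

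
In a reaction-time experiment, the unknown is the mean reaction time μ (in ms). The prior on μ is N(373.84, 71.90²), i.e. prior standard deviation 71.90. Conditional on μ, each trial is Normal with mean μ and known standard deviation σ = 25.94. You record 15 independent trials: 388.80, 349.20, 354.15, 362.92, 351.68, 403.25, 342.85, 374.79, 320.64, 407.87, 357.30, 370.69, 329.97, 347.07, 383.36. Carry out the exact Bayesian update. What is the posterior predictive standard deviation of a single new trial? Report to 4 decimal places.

26.7835

For Normal data with known variance σ², a Normal(μ₀, σ₀²) prior on μ is conjugate. Posterior precision = 1/σ₀² + n/σ²; posterior mean is the precision-weighted average of μ₀ and x̄.
σ₀² = 71.90² = 5169.61, σ² = 25.94² = 672.8836; σ² + n·σ₀² = 672.8836 + 15·5169.61 = 78217.0336.
Posterior precision = 1/σ₀² + n/σ² = 1/5169.61 + 15/672.8836 = (σ² + n·σ₀²)/(σ₀²σ²) = 78217.0336/(5169.61·672.8836); posterior variance σₙ² = σ₀²σ²/(σ² + n·σ₀²) = 5169.61·672.8836/78217.0336 = 44.472996.
Predictive variance for one new observation = σₙ² + σ² = 5169.61·672.8836/78217.0336 + 672.8836 = σ²·(σ₀² + 78217.0336)/78217.0336 = 672.8836·83386.6436/78217.0336 = 717.356596; SD = √(672.8836·83386.6436/78217.0336) = 26.7835.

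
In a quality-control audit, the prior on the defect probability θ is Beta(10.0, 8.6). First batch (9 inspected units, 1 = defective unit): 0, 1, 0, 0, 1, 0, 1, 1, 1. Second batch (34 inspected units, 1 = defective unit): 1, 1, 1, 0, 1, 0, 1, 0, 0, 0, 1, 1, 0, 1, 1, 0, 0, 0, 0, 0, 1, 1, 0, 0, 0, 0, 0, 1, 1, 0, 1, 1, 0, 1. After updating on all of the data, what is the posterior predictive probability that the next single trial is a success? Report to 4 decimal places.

0.5032

The Beta prior is conjugate to a Binomial/Bernoulli likelihood; the update adds successes to α and failures to β.
After batch 1: Beta(10.0+5, 8.6+4) = Beta(15.0, 12.6).
After batch 2: Beta(15.0+16, 12.6+18) = Beta(31.0, 30.6).
For a single future Bernoulli trial, P(success | data) = α/(α+β) = 0.5032.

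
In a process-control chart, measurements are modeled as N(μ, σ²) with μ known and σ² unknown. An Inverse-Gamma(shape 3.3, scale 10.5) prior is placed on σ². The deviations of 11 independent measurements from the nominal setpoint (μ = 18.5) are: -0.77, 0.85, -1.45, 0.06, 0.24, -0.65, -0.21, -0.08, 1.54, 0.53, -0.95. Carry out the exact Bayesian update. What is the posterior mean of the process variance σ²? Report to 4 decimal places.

With known mean μ and an Inverse-Gamma(α, β) prior on σ², the Normal likelihood is conjugate: posterior is Inv-Gamma(α + n/2, β + Σ(xᵢ−μ)²/2).
Σ(xᵢ−μ)² = (-0.77)² + (0.85)² + (-1.45)² + (0.06)² + (0.24)² + (-0.65)² + (-0.21)² + (-0.08)² + (1.54)² + (0.53)² + (-0.95)² = 7.5071.
Posterior: Inv-Gamma(3.3 + 11/2, 10.5 + 7.5071/2) = Inv-Gamma(8.80, 14.25355).
E[σ²|data] = β/(α−1) = 14.25355/7.80 = 1.8274.

1.8274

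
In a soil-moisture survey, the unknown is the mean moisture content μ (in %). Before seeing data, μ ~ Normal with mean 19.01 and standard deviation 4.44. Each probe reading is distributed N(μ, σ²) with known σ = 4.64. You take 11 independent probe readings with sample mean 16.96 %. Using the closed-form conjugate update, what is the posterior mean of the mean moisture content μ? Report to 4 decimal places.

For Normal data with known variance σ², a Normal(μ₀, σ₀²) prior on μ is conjugate. Posterior precision = 1/σ₀² + n/σ²; posterior mean is the precision-weighted average of μ₀ and x̄.
n·x̄ = 11·16.96 = 186.56.
σ₀² = 4.44² = 19.7136, σ² = 4.64² = 21.5296; σ² + n·σ₀² = 21.5296 + 11·19.7136 = 238.3792.
Posterior mean = (μ₀/σ₀² + n·x̄/σ²)/(1/σ₀² + n/σ²) = (σ²·μ₀ + σ₀²·n·x̄)/(σ² + n·σ₀²) = (21.5296·19.01 + 19.7136·186.56)/238.3792 = 4087.046912/238.3792 = 17.1451.

17.1451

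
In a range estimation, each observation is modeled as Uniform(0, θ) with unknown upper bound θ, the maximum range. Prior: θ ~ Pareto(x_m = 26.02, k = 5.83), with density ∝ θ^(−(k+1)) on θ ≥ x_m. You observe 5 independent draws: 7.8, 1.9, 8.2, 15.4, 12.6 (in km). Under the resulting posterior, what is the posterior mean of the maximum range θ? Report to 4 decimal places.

A Pareto(scale x_m, shape k) prior on the upper bound θ of Uniform(0, θ) is conjugate: posterior is Pareto(max(x_m, max xᵢ), k + n).
Sample maximum = 15.4; prior scale x_m = 26.02 → posterior scale = max = 26.02.
Posterior shape = 5.83 + 5 = 10.83.
E[θ|data] = k·x_m/(k−1) = 10.83·26.02/9.83 = 28.6670.

28.6670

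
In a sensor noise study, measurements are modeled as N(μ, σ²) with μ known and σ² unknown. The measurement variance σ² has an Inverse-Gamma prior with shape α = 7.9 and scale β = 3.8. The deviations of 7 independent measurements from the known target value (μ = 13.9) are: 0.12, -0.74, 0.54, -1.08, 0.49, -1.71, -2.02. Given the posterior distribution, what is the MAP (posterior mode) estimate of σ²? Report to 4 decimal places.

0.6800

With known mean μ and an Inverse-Gamma(α, β) prior on σ², the Normal likelihood is conjugate: posterior is Inv-Gamma(α + n/2, β + Σ(xᵢ−μ)²/2).
Σ(xᵢ−μ)² = (0.12)² + (-0.74)² + (0.54)² + (-1.08)² + (0.49)² + (-1.71)² + (-2.02)² = 9.2646.
Posterior: Inv-Gamma(7.9 + 7/2, 3.8 + 9.2646/2) = Inv-Gamma(11.40, 8.43230).
Mode = β/(α+1) = 8.43230/12.40 = 0.6800.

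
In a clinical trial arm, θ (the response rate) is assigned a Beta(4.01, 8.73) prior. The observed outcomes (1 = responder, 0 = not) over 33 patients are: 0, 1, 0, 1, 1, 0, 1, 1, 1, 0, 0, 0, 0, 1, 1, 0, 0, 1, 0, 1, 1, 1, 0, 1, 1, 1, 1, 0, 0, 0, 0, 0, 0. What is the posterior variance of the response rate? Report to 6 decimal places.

The Beta prior is conjugate to a Binomial/Bernoulli likelihood; the update adds successes to α and failures to β.
Posterior: Beta(α+k, β+n−k) = Beta(4.01+16, 8.73+17) = Beta(20.01, 25.73).
Var = αβ/((α+β)²(α+β+1)) = 20.01·25.73/(45.74²·46.74) = 0.005265.

0.005265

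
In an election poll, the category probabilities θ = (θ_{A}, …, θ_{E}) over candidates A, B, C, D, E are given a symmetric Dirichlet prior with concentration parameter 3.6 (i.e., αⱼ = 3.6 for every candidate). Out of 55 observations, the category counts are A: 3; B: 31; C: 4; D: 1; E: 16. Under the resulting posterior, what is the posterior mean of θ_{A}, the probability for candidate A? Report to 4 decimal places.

0.0904

The Dirichlet prior is conjugate to the Multinomial likelihood: each posterior αⱼ = prior αⱼ + observed count nⱼ.
Posterior concentration: (6.6, 34.6, 7.6, 4.6, 19.6), total = 73.0.
E[θ_{A}|data] = α_{A}/Σα = 6.6/73.0 = 0.0904.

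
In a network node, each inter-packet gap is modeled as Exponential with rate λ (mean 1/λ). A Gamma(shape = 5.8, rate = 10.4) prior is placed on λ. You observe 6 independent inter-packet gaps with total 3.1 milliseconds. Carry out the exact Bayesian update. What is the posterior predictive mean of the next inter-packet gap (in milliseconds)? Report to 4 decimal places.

1.2500

With a Gamma(shape α, rate β) prior on the exponential rate λ, the posterior after n observations with total T = Σxᵢ is Gamma(α+n, β+T).
Posterior: Gamma(5.8+6, 10.4+3.1) = Gamma(11.8, 13.5).
The predictive distribution for the next observation is Lomax; its mean is β/(α−1) = 13.5/10.8 = 1.2500.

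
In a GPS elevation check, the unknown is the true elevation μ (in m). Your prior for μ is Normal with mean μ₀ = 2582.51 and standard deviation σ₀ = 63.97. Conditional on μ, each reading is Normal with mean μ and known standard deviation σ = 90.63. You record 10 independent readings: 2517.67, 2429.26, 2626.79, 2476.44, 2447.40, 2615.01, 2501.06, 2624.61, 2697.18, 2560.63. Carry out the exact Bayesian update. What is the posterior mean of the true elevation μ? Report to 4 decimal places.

2555.1056

For Normal data with known variance σ², a Normal(μ₀, σ₀²) prior on μ is conjugate. Posterior precision = 1/σ₀² + n/σ²; posterior mean is the precision-weighted average of μ₀ and x̄.
Σxᵢ = 2517.67 + 2429.26 + 2626.79 + 2476.44 + 2447.40 + 2615.01 + 2501.06 + 2624.61 + 2697.18 + 2560.63 = 25496.05, so n·x̄ = 25496.05.
σ₀² = 63.97² = 4092.1609, σ² = 90.63² = 8213.7969; σ² + n·σ₀² = 8213.7969 + 10·4092.1609 = 49135.4059.
Posterior mean = (μ₀/σ₀² + n·x̄/σ²)/(1/σ₀² + n/σ²) = (σ²·μ₀ + σ₀²·n·x̄)/(σ² + n·σ₀²) = (8213.7969·2582.51 + 4092.1609·25496.05)/49135.4059 = 125546151.546664/49135.4059 = 2555.1056.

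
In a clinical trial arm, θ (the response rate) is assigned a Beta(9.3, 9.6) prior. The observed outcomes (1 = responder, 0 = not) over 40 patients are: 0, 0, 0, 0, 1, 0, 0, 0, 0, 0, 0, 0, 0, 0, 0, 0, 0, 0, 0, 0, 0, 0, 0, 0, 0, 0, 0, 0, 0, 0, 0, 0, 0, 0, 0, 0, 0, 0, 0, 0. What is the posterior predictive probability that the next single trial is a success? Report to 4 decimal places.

The Beta prior is conjugate to a Binomial/Bernoulli likelihood; the update adds successes to α and failures to β.
Posterior: Beta(α+k, β+n−k) = Beta(9.3+1, 9.6+39) = Beta(10.3, 48.6).
For a single future Bernoulli trial, P(success | data) = α/(α+β) = 0.1749.

0.1749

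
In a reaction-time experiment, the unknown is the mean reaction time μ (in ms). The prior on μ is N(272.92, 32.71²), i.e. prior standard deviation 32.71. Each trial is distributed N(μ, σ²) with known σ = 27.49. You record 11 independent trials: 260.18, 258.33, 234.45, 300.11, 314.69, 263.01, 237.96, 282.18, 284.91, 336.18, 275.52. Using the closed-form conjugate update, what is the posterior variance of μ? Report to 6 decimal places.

64.554999

For Normal data with known variance σ², a Normal(μ₀, σ₀²) prior on μ is conjugate. Posterior precision = 1/σ₀² + n/σ²; posterior mean is the precision-weighted average of μ₀ and x̄.
σ₀² = 32.71² = 1069.9441, σ² = 27.49² = 755.7001; σ² + n·σ₀² = 755.7001 + 11·1069.9441 = 12525.0852.
Posterior precision = 1/σ₀² + n/σ² = 1/1069.9441 + 11/755.7001 = (σ² + n·σ₀²)/(σ₀²σ²) = 12525.0852/(1069.9441·755.7001); posterior variance σₙ² = σ₀²σ²/(σ² + n·σ₀²) = 1069.9441·755.7001/12525.0852 = 64.554999.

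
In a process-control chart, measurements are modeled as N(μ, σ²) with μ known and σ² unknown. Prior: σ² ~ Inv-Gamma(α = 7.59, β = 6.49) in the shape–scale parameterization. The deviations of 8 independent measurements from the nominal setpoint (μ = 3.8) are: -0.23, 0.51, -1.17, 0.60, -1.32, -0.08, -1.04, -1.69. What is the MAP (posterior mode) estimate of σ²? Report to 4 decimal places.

0.8224

With known mean μ and an Inverse-Gamma(α, β) prior on σ², the Normal likelihood is conjugate: posterior is Inv-Gamma(α + n/2, β + Σ(xᵢ−μ)²/2).
Σ(xᵢ−μ)² = (-0.23)² + (0.51)² + (-1.17)² + (0.60)² + (-1.32)² + (-0.08)² + (-1.04)² + (-1.69)² = 7.7284.
Posterior: Inv-Gamma(7.59 + 8/2, 6.49 + 7.7284/2) = Inv-Gamma(11.59, 10.35420).
Mode = β/(α+1) = 10.35420/12.59 = 0.8224.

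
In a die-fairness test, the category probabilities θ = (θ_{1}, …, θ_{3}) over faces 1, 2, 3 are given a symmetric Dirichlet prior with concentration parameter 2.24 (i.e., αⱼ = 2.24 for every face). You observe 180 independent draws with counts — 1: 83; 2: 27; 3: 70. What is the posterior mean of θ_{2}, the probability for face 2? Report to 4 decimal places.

The Dirichlet prior is conjugate to the Multinomial likelihood: each posterior αⱼ = prior αⱼ + observed count nⱼ.
Posterior concentration: (85.24, 29.24, 72.24), total = 186.72.
E[θ_{2}|data] = α_{2}/Σα = 29.24/186.72 = 0.1566.

0.1566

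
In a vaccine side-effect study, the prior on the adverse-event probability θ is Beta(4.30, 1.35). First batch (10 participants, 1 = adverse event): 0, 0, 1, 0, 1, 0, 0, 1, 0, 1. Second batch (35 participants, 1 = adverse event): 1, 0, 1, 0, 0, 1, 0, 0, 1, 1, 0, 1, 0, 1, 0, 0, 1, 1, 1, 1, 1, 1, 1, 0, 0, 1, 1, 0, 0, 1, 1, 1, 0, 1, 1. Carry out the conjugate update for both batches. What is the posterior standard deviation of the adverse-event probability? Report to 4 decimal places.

0.0687

The Beta prior is conjugate to a Binomial/Bernoulli likelihood; the update adds successes to α and failures to β.
After batch 1: Beta(4.30+4, 1.35+6) = Beta(8.30, 7.35).
After batch 2: Beta(8.30+21, 7.35+14) = Beta(29.30, 21.35).
Var = αβ/((α+β)²(α+β+1)) = 29.30·21.35/(50.65²·51.65) = 0.00472102; SD = √0.00472102 = 0.0687.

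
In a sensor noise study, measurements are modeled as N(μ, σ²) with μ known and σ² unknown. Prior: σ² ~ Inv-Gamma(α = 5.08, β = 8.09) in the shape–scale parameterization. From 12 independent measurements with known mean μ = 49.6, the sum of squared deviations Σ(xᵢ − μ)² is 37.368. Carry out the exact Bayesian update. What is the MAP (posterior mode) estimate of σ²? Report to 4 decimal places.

With known mean μ and an Inverse-Gamma(α, β) prior on σ², the Normal likelihood is conjugate: posterior is Inv-Gamma(α + n/2, β + Σ(xᵢ−μ)²/2).
Posterior: Inv-Gamma(5.08 + 12/2, 8.09 + 37.368/2) = Inv-Gamma(11.08, 26.7740).
Mode = β/(α+1) = 26.7740/12.08 = 2.2164.

2.2164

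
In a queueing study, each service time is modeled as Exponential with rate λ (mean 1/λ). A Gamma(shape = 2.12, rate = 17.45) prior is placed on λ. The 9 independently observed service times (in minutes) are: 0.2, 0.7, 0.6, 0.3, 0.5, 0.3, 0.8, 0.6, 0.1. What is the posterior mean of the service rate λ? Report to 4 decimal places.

0.5160

With a Gamma(shape α, rate β) prior on the exponential rate λ, the posterior after n observations with total T = Σxᵢ is Gamma(α+n, β+T).
Sum of observations T = 4.1 minutes; n = 9.
Posterior: Gamma(2.12+9, 17.45+4.1) = Gamma(11.12, 21.55).
Posterior mean of λ = α/β = 11.12/21.55 = 0.5160.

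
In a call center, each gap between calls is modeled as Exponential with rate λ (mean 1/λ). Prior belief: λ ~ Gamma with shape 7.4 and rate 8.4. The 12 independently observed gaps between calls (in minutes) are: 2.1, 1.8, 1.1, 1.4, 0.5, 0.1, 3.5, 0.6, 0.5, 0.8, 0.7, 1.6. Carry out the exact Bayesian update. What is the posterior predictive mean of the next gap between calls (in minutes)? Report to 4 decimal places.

With a Gamma(shape α, rate β) prior on the exponential rate λ, the posterior after n observations with total T = Σxᵢ is Gamma(α+n, β+T).
Sum of observations T = 14.7 minutes; n = 12.
Posterior: Gamma(7.4+12, 8.4+14.7) = Gamma(19.4, 23.1).
The predictive distribution for the next observation is Lomax; its mean is β/(α−1) = 23.1/18.4 = 1.2554.

1.2554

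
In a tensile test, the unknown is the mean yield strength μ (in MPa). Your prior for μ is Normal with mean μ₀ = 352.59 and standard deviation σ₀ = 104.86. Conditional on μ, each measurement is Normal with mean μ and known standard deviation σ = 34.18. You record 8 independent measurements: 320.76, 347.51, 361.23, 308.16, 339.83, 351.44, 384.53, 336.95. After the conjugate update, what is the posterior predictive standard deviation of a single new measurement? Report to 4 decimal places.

For Normal data with known variance σ², a Normal(μ₀, σ₀²) prior on μ is conjugate. Posterior precision = 1/σ₀² + n/σ²; posterior mean is the precision-weighted average of μ₀ and x̄.
σ₀² = 104.86² = 10995.6196, σ² = 34.18² = 1168.2724; σ² + n·σ₀² = 1168.2724 + 8·10995.6196 = 89133.2292.
Posterior precision = 1/σ₀² + n/σ² = 1/10995.6196 + 8/1168.2724 = (σ² + n·σ₀²)/(σ₀²σ²) = 89133.2292/(10995.6196·1168.2724); posterior variance σₙ² = σ₀²σ²/(σ² + n·σ₀²) = 10995.6196·1168.2724/89133.2292 = 144.119977.
Predictive variance for one new observation = σₙ² + σ² = 10995.6196·1168.2724/89133.2292 + 1168.2724 = σ²·(σ₀² + 89133.2292)/89133.2292 = 1168.2724·100128.8488/89133.2292 = 1312.392377; SD = √(1168.2724·100128.8488/89133.2292) = 36.2270.

36.2270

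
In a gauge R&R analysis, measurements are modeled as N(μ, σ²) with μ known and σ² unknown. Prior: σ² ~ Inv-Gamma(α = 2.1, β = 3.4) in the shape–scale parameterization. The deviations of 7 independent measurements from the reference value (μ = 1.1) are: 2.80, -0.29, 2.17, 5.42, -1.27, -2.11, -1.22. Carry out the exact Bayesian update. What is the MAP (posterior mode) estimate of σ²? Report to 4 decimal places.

With known mean μ and an Inverse-Gamma(α, β) prior on σ², the Normal likelihood is conjugate: posterior is Inv-Gamma(α + n/2, β + Σ(xᵢ−μ)²/2).
Σ(xᵢ−μ)² = (2.80)² + (-0.29)² + (2.17)² + (5.42)² + (-1.27)² + (-2.11)² + (-1.22)² = 49.5628.
Posterior: Inv-Gamma(2.1 + 7/2, 3.4 + 49.5628/2) = Inv-Gamma(5.60, 28.18140).
Mode = β/(α+1) = 28.18140/6.60 = 4.2699.

4.2699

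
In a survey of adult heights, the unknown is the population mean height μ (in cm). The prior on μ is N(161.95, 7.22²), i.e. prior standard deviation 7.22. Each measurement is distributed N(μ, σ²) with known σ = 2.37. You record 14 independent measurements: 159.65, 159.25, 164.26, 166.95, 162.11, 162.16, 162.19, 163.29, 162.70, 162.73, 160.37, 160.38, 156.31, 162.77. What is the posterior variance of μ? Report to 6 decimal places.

0.398143

For Normal data with known variance σ², a Normal(μ₀, σ₀²) prior on μ is conjugate. Posterior precision = 1/σ₀² + n/σ²; posterior mean is the precision-weighted average of μ₀ and x̄.
σ₀² = 7.22² = 52.1284, σ² = 2.37² = 5.6169; σ² + n·σ₀² = 5.6169 + 14·52.1284 = 735.4145.
Posterior precision = 1/σ₀² + n/σ² = 1/52.1284 + 14/5.6169 = (σ² + n·σ₀²)/(σ₀²σ²) = 735.4145/(52.1284·5.6169); posterior variance σₙ² = σ₀²σ²/(σ² + n·σ₀²) = 52.1284·5.6169/735.4145 = 0.398143.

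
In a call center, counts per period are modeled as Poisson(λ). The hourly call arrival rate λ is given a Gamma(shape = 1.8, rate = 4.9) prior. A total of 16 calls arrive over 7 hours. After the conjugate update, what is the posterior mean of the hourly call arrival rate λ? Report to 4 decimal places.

With a Gamma(shape α, rate β) prior, the Poisson likelihood is conjugate: the posterior is Gamma(α + ΣXᵢ, β + n).
Posterior: Gamma(α+S, β+n) = Gamma(1.8+16, 4.9+7) = Gamma(17.8, 11.9).
Posterior mean = α/β = 17.8/11.9 = 1.4958.

1.4958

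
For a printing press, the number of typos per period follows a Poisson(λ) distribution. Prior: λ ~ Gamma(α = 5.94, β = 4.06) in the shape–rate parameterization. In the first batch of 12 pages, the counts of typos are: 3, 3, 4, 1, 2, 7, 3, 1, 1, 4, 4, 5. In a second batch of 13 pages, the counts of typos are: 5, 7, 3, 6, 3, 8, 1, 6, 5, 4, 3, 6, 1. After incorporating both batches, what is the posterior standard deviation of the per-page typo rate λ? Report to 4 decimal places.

0.3474

With a Gamma(shape α, rate β) prior, the Poisson likelihood is conjugate: the posterior is Gamma(α + ΣXᵢ, β + n).
Batch 1: sum of counts S = 38 over n = 12 pages.
After batch 1: Gamma(α+S, β+n) = Gamma(5.94+38, 4.06+12) = Gamma(43.94, 16.06).
Batch 2: sum of counts S = 58 over n = 13 pages.
After batch 2: Gamma(α+S, β+n) = Gamma(43.94+58, 16.06+13) = Gamma(101.94, 29.06).
SD = √α/β = √101.94/29.06 = 0.3474.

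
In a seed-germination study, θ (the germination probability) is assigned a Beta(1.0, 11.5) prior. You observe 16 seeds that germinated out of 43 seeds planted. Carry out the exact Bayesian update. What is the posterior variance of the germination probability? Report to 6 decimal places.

The Beta prior is conjugate to a Binomial/Bernoulli likelihood; the update adds successes to α and failures to β.
Posterior: Beta(α+k, β+n−k) = Beta(1.0+16, 11.5+27) = Beta(17.0, 38.5).
Var = αβ/((α+β)²(α+β+1)) = 17.0·38.5/(55.5²·56.5) = 0.003761.

0.003761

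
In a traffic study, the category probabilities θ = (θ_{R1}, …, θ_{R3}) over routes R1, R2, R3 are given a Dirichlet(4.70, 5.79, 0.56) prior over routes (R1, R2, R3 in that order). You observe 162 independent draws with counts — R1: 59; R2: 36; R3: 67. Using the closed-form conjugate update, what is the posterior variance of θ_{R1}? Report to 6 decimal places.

The Dirichlet prior is conjugate to the Multinomial likelihood: each posterior αⱼ = prior αⱼ + observed count nⱼ.
Posterior concentration: (63.70, 41.79, 67.56), total = 173.05.
Var[θ_j] = α_j(Σα−α_j)/((Σα)²(Σα+1)) = 63.70·109.35/(173.05²·174.05) = 0.001336.

0.001336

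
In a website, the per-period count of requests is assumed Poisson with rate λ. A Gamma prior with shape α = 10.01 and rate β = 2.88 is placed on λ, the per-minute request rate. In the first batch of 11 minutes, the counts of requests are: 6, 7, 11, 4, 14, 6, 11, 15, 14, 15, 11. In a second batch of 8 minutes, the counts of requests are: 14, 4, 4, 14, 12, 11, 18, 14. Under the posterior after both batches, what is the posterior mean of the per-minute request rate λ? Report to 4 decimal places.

With a Gamma(shape α, rate β) prior, the Poisson likelihood is conjugate: the posterior is Gamma(α + ΣXᵢ, β + n).
Batch 1: sum of counts S = 114 over n = 11 minutes.
After batch 1: Gamma(α+S, β+n) = Gamma(10.01+114, 2.88+11) = Gamma(124.01, 13.88).
Batch 2: sum of counts S = 91 over n = 8 minutes.
After batch 2: Gamma(α+S, β+n) = Gamma(124.01+91, 13.88+8) = Gamma(215.01, 21.88).
Posterior mean = α/β = 215.01/21.88 = 9.8268.

9.8268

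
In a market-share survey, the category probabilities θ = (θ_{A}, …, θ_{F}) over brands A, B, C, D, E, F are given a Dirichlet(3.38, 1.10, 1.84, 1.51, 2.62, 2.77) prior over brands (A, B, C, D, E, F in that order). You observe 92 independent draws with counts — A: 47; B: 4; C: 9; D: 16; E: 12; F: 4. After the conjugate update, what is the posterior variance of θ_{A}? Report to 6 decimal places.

The Dirichlet prior is conjugate to the Multinomial likelihood: each posterior αⱼ = prior αⱼ + observed count nⱼ.
Posterior concentration: (50.38, 5.10, 10.84, 17.51, 14.62, 6.77), total = 105.22.
Var[θ_j] = α_j(Σα−α_j)/((Σα)²(Σα+1)) = 50.38·54.84/(105.22²·106.22) = 0.002349.

0.002349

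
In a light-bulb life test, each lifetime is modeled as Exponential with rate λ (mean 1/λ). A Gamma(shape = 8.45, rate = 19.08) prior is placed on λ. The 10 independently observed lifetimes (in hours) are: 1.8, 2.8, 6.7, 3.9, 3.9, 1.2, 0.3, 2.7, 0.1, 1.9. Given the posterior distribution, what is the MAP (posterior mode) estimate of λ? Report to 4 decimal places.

0.3932

With a Gamma(shape α, rate β) prior on the exponential rate λ, the posterior after n observations with total T = Σxᵢ is Gamma(α+n, β+T).
Sum of observations T = 25.3 hours; n = 10.
Posterior: Gamma(8.45+10, 19.08+25.3) = Gamma(18.45, 44.38).
Mode = (α−1)/β = 0.3932.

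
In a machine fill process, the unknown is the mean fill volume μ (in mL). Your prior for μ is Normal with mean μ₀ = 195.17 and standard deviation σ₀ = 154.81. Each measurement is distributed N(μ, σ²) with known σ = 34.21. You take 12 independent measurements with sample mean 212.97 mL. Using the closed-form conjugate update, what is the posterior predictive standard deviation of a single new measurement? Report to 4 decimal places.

35.6013

For Normal data with known variance σ², a Normal(μ₀, σ₀²) prior on μ is conjugate. Posterior precision = 1/σ₀² + n/σ²; posterior mean is the precision-weighted average of μ₀ and x̄.
σ₀² = 154.81² = 23966.1361, σ² = 34.21² = 1170.3241; σ² + n·σ₀² = 1170.3241 + 12·23966.1361 = 288763.9573.
Posterior precision = 1/σ₀² + n/σ² = 1/23966.1361 + 12/1170.3241 = (σ² + n·σ₀²)/(σ₀²σ²) = 288763.9573/(23966.1361·1170.3241); posterior variance σₙ² = σ₀²σ²/(σ² + n·σ₀²) = 23966.1361·1170.3241/288763.9573 = 97.131744.
Predictive variance for one new observation = σₙ² + σ² = 23966.1361·1170.3241/288763.9573 + 1170.3241 = σ²·(σ₀² + 288763.9573)/288763.9573 = 1170.3241·312730.0934/288763.9573 = 1267.455844; SD = √(1170.3241·312730.0934/288763.9573) = 35.6013.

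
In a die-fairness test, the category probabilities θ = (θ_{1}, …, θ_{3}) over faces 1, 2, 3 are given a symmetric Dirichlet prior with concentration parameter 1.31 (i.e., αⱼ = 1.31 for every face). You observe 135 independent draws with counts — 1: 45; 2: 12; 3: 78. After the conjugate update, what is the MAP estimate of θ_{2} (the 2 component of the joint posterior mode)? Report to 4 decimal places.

The Dirichlet prior is conjugate to the Multinomial likelihood: each posterior αⱼ = prior αⱼ + observed count nⱼ.
Posterior concentration: (46.31, 13.31, 79.31), total = 138.93.
Joint mode component: (α_{2}−1)/(Σα−K) = 12.31/135.93 = 0.0906.

0.0906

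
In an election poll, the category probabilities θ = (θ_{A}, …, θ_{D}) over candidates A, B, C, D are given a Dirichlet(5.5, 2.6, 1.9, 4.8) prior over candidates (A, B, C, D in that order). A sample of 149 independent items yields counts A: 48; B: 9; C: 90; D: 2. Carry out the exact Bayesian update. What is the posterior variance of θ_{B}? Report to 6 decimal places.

0.000399

The Dirichlet prior is conjugate to the Multinomial likelihood: each posterior αⱼ = prior αⱼ + observed count nⱼ.
Posterior concentration: (53.5, 11.6, 91.9, 6.8), total = 163.8.
Var[θ_j] = α_j(Σα−α_j)/((Σα)²(Σα+1)) = 11.6·152.2/(163.8²·164.8) = 0.000399.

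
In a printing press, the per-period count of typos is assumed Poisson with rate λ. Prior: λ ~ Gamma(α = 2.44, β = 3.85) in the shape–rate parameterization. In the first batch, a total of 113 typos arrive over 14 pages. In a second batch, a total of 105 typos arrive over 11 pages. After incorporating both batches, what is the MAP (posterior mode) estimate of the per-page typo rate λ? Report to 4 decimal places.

With a Gamma(shape α, rate β) prior, the Poisson likelihood is conjugate: the posterior is Gamma(α + ΣXᵢ, β + n).
After batch 1: Gamma(α+S, β+n) = Gamma(2.44+113, 3.85+14) = Gamma(115.44, 17.85).
After batch 2: Gamma(α+S, β+n) = Gamma(115.44+105, 17.85+11) = Gamma(220.44, 28.85).
Mode of Gamma(α,β) for α≥1 is (α−1)/β = 219.44/28.85 = 7.6062.

7.6062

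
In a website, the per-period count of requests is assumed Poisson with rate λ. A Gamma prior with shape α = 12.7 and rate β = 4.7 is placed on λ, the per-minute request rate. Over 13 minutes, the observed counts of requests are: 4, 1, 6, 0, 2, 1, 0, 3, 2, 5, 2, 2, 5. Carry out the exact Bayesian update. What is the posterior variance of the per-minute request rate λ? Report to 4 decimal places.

0.1459

With a Gamma(shape α, rate β) prior, the Poisson likelihood is conjugate: the posterior is Gamma(α + ΣXᵢ, β + n).
Sum of counts S = 33 over n = 13 minutes.
Posterior: Gamma(α+S, β+n) = Gamma(12.7+33, 4.7+13) = Gamma(45.7, 17.7).
Var = α/β² = 45.7/17.7² = 0.1459.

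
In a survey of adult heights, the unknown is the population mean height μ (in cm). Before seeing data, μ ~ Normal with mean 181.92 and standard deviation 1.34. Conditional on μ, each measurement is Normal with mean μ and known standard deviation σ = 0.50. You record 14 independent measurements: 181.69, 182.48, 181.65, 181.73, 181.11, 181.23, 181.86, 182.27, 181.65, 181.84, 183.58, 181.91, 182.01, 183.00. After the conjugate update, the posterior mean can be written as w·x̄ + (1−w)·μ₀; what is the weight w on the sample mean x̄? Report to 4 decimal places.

0.9902

For Normal data with known variance σ², a Normal(μ₀, σ₀²) prior on μ is conjugate. Posterior precision = 1/σ₀² + n/σ²; posterior mean is the precision-weighted average of μ₀ and x̄.
σ₀² = 1.34² = 1.7956, σ² = 0.50² = 0.25. Prior precision 1/σ₀² = 1/1.7956; data precision n/σ² = 14/0.25.
w = (n/σ²)/(1/σ₀² + n/σ²) = n·σ₀²/(σ² + n·σ₀²) = 14·1.7956/(0.25 + 14·1.7956) = 25.1384/25.3884 = 0.9902.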